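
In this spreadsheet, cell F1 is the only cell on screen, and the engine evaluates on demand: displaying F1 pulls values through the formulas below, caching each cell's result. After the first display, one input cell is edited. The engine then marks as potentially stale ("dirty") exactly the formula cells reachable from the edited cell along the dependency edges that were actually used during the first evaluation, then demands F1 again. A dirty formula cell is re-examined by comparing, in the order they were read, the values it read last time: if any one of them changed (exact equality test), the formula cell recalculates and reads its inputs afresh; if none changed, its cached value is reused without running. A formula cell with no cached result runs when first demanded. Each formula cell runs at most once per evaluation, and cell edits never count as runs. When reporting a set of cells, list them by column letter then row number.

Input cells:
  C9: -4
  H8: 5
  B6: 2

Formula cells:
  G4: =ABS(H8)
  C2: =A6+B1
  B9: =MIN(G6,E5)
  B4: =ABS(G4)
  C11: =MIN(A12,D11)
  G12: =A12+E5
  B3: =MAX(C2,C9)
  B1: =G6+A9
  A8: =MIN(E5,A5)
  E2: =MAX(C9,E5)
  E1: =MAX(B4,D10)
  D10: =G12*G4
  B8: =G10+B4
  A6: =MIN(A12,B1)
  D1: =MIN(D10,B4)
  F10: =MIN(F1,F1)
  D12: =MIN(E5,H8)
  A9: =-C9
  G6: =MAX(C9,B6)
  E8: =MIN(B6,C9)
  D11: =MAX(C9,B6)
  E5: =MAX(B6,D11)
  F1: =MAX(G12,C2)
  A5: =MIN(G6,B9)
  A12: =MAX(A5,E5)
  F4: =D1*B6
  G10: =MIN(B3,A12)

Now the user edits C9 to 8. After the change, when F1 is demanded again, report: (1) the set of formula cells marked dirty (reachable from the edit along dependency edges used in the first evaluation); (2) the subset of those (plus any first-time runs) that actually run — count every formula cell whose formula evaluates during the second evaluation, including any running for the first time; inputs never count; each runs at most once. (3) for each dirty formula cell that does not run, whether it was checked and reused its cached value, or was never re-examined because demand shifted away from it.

Initial pass — values computed on the first demand:
  A9 = -(-4) = 4
  D11 = MAX(-4, 2) = 2
  E5 = MAX(2, 2) = 2
  G6 = MAX(-4, 2) = 2
  B1 = 2 + 4 = 6
  B9 = MIN(2, 2) = 2
  A5 = MIN(2, 2) = 2
  A12 = MAX(2, 2) = 2
  A6 = MIN(2, 6) = 2
  C2 = 2 + 6 = 8
  G12 = 2 + 2 = 4
  F1 = MAX(4, 8) = 8

Second demand — change propagation:
  A9: re-runs because C9 -4->8; new result -8.
  D11: re-runs because C9 -4->8; new result 8.
  E5: re-runs because D11 2->8; new result 8.
  G6: re-runs because C9 -4->8; new result 8.
  B1: re-runs because G6 2->8; A9 4->-8; new result 0.
  B9: re-runs because G6 2->8; E5 2->8; new result 8.
  A5: re-runs because G6 2->8; B9 2->8; new result 8.
  A12: re-runs because A5 2->8; E5 2->8; new result 8.
  A6: re-runs because A12 2->8; B1 6->0; new result 0.
  C2: re-runs because A6 2->0; B1 6->0; new result 0.
  G12: re-runs because A12 2->8; E5 2->8; new result 16.
  F1: re-runs because G12 4->16; C2 8->0; new result 16.

Dirty set: A5, A6, A9, A12, B1, B9, C2, D11, E5, F1, G6, G12.
Run set: A5, A6, A9, A12, B1, B9, C2, D11, E5, F1, G6, G12 (12 run).
All dirty formula cells ended up running.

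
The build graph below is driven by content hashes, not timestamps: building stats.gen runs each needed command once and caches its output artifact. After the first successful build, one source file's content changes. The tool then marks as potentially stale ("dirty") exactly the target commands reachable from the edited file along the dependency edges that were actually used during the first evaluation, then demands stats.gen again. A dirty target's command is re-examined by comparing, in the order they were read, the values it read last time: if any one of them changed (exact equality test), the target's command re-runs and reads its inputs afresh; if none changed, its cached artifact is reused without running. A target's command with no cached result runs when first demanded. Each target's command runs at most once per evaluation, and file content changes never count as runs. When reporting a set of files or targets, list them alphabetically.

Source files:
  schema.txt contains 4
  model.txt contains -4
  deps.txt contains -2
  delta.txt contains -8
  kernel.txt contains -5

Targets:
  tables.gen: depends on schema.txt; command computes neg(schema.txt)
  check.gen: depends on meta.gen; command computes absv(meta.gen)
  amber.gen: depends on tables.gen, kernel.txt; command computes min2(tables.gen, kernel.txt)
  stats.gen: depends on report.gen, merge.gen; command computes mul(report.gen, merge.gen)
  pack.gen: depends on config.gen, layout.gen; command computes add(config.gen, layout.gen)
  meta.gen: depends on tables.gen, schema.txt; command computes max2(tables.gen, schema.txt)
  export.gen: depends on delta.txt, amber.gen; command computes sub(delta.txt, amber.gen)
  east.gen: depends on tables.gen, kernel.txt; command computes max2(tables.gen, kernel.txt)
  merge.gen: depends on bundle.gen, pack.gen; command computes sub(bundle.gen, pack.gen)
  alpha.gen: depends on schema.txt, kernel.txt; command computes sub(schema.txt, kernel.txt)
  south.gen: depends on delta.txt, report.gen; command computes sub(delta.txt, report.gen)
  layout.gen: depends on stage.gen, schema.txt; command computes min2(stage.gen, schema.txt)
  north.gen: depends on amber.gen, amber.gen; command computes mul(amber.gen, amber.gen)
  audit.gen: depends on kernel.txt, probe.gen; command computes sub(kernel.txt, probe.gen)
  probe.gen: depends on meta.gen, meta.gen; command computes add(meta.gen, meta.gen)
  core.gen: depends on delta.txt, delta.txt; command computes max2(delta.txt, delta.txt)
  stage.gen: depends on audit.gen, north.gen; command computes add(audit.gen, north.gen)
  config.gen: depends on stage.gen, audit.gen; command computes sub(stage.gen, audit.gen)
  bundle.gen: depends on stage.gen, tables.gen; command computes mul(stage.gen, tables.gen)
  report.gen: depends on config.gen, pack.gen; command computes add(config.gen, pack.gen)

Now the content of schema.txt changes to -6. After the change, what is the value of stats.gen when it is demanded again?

stats.gen now evaluates to 1276.
The important point: at north.gen every value read last time is unchanged, so the dirty flag clears without a run.

Initial pass — values computed on the first demand:
  tables.gen = neg(4) = -4
  amber.gen = min2(-4, -5) = -5
  meta.gen = max2(-4, 4) = 4
  north.gen = mul(-5, -5) = 25
  probe.gen = add(4, 4) = 8
  audit.gen = sub(-5, 8) = -13
  stage.gen = add(-13, 25) = 12
  bundle.gen = mul(12, -4) = -48
  config.gen = sub(12, -13) = 25
  layout.gen = min2(12, 4) = 4
  pack.gen = add(25, 4) = 29
  merge.gen = sub(-48, 29) = -77
  report.gen = add(25, 29) = 54
  stats.gen = mul(54, -77) = -4158

Second demand — change propagation:
  tables.gen: re-runs because schema.txt 4->-6; new result 6.
  amber.gen: re-runs because tables.gen -4->6; new result -5 (unchanged).
  meta.gen: re-runs because tables.gen -4->6; schema.txt 4->-6; new result 6.
  north.gen: re-examined; everything it read last time is the same (amber.gen unchanged, amber.gen unchanged) — cache 25 kept, no run.
  probe.gen: re-runs because meta.gen 4->6; meta.gen 4->6; new result 12.
  audit.gen: re-runs because probe.gen 8->12; new result -17.
  stage.gen: re-runs because audit.gen -13->-17; new result 8.
  bundle.gen: re-runs because stage.gen 12->8; tables.gen -4->6; new result 48.
  config.gen: re-runs because stage.gen 12->8; audit.gen -13->-17; new result 25 (unchanged).
  layout.gen: re-runs because stage.gen 12->8; schema.txt 4->-6; new result -6.
  pack.gen: re-runs because layout.gen 4->-6; new result 19.
  merge.gen: re-runs because bundle.gen -48->48; pack.gen 29->19; new result 29.
  report.gen: re-runs because pack.gen 29->19; new result 44.
  stats.gen: re-runs because report.gen 54->44; merge.gen -77->29; new result 1276.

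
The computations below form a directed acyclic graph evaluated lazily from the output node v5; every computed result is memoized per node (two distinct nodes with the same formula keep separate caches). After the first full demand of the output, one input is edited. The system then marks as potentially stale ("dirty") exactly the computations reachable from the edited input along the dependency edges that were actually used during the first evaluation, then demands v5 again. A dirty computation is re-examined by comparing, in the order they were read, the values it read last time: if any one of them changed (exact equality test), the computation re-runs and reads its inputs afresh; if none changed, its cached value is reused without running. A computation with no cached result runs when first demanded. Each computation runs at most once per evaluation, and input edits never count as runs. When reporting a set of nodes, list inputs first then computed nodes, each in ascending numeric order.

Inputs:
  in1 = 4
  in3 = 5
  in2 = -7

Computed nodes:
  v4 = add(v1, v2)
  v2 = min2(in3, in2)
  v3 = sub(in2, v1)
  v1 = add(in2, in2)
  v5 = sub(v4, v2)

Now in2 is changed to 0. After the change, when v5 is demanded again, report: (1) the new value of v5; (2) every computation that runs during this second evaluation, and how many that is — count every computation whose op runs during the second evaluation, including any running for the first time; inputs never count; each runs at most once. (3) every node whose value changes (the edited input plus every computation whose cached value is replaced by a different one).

Demanding v5 again yields 0.
4 computations run: v1, v2, v4, v5.
The nodes whose values change: in2, v1, v2, v4, v5.

First demand of the output computes:
  v1 = add(-7, -7) = -14
  v2 = min2(5, -7) = -7
  v4 = add(-14, -7) = -21
  v5 = sub(-21, -7) = -14

After the edit, cleaning proceeds:
  v1: a read changed (in2 -7->0; in2 -7->0) — executes, giving 0.
  v2: a read changed (in2 -7->0) — executes, giving 0.
  v4: a read changed (v1 -14->0; v2 -7->0) — executes, giving 0.
  v5: a read changed (v4 -21->0; v2 -7->0) — executes, giving 0.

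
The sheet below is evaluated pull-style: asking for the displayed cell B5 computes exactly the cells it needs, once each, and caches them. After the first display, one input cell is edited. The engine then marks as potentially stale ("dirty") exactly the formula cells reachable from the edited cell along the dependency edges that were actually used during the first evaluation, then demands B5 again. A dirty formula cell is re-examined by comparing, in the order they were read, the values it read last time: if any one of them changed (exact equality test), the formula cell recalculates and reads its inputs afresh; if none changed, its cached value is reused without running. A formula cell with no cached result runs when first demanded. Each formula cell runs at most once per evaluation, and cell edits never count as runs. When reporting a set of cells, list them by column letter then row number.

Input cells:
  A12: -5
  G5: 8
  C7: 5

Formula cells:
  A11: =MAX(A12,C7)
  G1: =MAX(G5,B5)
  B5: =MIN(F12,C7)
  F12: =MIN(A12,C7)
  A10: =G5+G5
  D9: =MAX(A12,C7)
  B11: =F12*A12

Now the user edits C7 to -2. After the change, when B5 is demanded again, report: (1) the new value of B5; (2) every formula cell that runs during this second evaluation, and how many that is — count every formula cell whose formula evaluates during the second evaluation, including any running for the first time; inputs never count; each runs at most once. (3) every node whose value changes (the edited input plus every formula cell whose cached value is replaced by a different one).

First demand of the output computes:
  F12 = MIN(-5, 5) = -5
  B5 = MIN(-5, 5) = -5

After the edit, cleaning proceeds:
  F12: a read changed (C7 5->-2) — executes, giving -5 — identical to its old value.
  B5: a read changed (C7 5->-2) — executes, giving -5 — identical to its old value.

Demanding B5 again yields -5.
2 formula cells run: B5, F12.
The nodes whose values change: C7.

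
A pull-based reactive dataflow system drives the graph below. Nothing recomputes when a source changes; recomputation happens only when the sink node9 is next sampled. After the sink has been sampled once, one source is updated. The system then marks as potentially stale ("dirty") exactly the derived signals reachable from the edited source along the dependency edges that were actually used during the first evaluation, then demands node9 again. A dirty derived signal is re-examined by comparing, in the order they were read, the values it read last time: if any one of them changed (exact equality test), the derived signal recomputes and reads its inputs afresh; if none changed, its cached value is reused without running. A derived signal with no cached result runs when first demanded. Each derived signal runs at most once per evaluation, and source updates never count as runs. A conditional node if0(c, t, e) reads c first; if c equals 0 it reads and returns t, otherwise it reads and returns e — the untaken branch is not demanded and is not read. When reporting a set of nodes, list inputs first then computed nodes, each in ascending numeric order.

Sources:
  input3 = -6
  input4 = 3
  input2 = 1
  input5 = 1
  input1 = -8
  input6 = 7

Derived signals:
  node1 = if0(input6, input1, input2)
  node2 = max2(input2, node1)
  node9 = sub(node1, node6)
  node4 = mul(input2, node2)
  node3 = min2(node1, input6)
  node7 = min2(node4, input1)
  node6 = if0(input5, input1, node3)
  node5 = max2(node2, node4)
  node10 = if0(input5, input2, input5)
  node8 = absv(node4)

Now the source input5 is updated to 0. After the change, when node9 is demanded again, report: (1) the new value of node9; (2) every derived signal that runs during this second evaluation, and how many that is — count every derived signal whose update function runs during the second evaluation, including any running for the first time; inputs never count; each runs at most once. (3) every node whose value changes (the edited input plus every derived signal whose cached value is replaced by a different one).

New value of node9: 9.
Derived signals that run: node6, node9 — 2 in total.
Values that change: input5, node6, node9.

First evaluation (everything demanded from the output):
  node1 = if0(input6=7 -> else branch input2) = 1
  node3 = min2(1, 7) = 1
  node6 = if0(input5=1 -> else branch node3) = 1
  node9 = sub(1, 1) = 0

Propagation after the edit:
  node6: runs — input5 1->0; result -8.
  node9: runs — node6 1->-8; result 9.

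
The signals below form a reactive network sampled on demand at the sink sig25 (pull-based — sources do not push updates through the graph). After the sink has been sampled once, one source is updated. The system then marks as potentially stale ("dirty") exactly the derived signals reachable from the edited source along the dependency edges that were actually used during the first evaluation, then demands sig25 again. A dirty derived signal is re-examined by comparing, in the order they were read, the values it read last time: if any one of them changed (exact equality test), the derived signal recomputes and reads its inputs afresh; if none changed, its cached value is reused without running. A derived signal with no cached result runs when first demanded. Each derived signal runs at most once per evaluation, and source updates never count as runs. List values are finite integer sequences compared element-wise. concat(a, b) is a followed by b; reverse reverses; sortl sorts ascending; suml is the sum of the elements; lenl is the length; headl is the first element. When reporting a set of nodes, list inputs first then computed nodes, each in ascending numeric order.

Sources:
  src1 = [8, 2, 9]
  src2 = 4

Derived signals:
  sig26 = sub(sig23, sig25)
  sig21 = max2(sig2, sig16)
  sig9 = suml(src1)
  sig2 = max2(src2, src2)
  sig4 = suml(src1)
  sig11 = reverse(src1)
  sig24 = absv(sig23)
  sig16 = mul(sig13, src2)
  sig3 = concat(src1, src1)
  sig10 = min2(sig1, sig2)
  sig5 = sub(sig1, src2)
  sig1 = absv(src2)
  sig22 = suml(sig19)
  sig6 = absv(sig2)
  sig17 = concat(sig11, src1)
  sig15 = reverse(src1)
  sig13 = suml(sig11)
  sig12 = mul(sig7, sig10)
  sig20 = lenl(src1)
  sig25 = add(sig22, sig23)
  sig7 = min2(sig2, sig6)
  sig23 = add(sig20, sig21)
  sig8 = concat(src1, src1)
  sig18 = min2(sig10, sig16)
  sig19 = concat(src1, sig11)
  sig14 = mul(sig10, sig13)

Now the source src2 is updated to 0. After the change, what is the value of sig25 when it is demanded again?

sig25 now evaluates to 41.

Initial pass — values computed on the first demand:
  sig2 = max2(4, 4) = 4
  sig11 = reverse([8, 2, 9]) = [9, 2, 8]
  sig13 = suml([9, 2, 8]) = 19
  sig16 = mul(19, 4) = 76
  sig19 = concat([8, 2, 9], [9, 2, 8]) = [8, 2, 9, 9, 2, 8]
  sig20 = lenl([8, 2, 9]) = 3
  sig21 = max2(4, 76) = 76
  sig22 = suml([8, 2, 9, 9, 2, 8]) = 38
  sig23 = add(3, 76) = 79
  sig25 = add(38, 79) = 117

Second demand — change propagation:
  sig2: re-runs because src2 4->0; src2 4->0; new result 0.
  sig16: re-runs because src2 4->0; new result 0.
  sig21: re-runs because sig2 4->0; sig16 76->0; new result 0.
  sig23: re-runs because sig21 76->0; new result 3.
  sig25: re-runs because sig23 79->3; new result 41.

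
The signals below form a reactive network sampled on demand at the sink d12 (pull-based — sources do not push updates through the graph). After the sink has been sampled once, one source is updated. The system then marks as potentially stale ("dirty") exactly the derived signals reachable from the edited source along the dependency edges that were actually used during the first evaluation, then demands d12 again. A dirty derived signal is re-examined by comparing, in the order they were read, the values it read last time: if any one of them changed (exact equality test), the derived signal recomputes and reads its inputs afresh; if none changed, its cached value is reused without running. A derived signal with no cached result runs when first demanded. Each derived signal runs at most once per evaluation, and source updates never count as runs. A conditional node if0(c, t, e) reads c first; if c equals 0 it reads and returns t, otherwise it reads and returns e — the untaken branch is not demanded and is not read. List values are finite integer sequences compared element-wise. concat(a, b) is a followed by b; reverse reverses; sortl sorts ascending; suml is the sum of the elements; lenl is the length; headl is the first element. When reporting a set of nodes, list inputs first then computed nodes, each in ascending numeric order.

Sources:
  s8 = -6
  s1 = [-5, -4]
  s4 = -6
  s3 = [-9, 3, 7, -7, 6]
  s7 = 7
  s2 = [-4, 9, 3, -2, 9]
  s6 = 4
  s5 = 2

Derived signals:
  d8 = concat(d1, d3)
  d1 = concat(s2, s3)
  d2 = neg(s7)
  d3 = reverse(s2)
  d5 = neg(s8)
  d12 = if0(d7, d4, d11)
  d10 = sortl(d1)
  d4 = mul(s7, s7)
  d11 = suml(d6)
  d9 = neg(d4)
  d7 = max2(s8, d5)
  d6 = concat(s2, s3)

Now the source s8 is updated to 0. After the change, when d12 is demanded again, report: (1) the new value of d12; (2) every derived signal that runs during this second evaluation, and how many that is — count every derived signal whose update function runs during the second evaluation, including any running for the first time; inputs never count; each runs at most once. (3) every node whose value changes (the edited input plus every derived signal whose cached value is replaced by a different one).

d12 now evaluates to 49.
Run set: d4, d5, d7, d12 (4 run).
Changed values: s8, d5, d7, d12.
The important point: the flipped condition pulls in fresh nodes; d4 runs for the first time.

Initial pass — values computed on the first demand:
  d5 = neg(-6) = 6
  d6 = concat([-4, 9, 3, -2, 9], [-9, 3, 7, -7, 6]) = [-4, 9, 3, -2, 9, -9, 3, 7, -7, 6]
  d7 = max2(-6, 6) = 6
  d11 = suml([-4, 9, 3, -2, 9, -9, 3, 7, -7, 6]) = 15
  d12 = if0(d7=6 -> else branch d11) = 15

Second demand — change propagation:
  d4: newly demanded (no cache) — executes and yields 49.
  d5: re-runs because s8 -6->0; new result 0.
  d7: re-runs because s8 -6->0; d5 6->0; new result 0.
  d12: re-runs because d7 6->0; new result 49.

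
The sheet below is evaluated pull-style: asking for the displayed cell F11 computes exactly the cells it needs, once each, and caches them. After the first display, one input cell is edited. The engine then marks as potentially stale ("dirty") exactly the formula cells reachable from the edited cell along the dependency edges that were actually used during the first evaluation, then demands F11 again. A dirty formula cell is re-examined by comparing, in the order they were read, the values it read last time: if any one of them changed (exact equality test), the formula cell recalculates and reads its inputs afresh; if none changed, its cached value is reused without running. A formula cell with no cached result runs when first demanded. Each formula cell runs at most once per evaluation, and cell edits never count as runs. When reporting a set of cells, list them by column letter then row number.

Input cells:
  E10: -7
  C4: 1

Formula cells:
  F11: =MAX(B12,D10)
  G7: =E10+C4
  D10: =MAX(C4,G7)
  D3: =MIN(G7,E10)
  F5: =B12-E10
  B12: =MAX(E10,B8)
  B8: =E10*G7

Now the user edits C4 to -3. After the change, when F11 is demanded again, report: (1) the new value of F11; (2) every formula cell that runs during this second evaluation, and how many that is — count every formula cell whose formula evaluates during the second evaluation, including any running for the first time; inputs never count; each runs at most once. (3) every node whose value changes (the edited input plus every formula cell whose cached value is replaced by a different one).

First demand of the output computes:
  G7 = -7 + 1 = -6
  B8 = -7 * -6 = 42
  B12 = MAX(-7, 42) = 42
  D10 = MAX(1, -6) = 1
  F11 = MAX(42, 1) = 42

After the edit, cleaning proceeds:
  G7: a read changed (C4 1->-3) — executes, giving -10.
  B8: a read changed (G7 -6->-10) — executes, giving 70.
  B12: a read changed (B8 42->70) — executes, giving 70.
  D10: a read changed (C4 1->-3; G7 -6->-10) — executes, giving -3.
  F11: a read changed (B12 42->70; D10 1->-3) — executes, giving 70.

Demanding F11 again yields 70.
5 formula cells run: B8, B12, D10, F11, G7.
The nodes whose values change: B8, B12, C4, D10, F11, G7.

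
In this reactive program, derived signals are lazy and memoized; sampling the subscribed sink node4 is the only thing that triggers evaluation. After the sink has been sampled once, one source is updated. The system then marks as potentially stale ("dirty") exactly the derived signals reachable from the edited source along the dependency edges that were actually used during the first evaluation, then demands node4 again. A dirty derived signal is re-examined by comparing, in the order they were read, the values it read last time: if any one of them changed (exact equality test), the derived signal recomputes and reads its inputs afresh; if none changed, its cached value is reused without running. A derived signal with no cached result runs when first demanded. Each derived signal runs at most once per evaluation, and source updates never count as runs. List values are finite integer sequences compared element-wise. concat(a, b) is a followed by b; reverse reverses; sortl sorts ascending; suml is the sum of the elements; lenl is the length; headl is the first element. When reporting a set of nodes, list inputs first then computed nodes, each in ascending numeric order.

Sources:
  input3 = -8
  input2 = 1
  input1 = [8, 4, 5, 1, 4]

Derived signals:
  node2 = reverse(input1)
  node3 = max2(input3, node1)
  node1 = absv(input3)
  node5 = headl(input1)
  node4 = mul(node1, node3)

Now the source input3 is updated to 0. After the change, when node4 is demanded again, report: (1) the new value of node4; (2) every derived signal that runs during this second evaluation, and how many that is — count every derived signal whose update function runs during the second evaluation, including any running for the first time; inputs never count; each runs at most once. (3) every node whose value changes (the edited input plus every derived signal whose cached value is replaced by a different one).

Demanding node4 again yields 0.
3 derived signals run: node1, node3, node4.
The nodes whose values change: input3, node1, node3, node4.

First demand of the output computes:
  node1 = absv(-8) = 8
  node3 = max2(-8, 8) = 8
  node4 = mul(8, 8) = 64

After the edit, cleaning proceeds:
  node1: a read changed (input3 -8->0) — executes, giving 0.
  node3: a read changed (input3 -8->0; node1 8->0) — executes, giving 0.
  node4: a read changed (node1 8->0; node3 8->0) — executes, giving 0.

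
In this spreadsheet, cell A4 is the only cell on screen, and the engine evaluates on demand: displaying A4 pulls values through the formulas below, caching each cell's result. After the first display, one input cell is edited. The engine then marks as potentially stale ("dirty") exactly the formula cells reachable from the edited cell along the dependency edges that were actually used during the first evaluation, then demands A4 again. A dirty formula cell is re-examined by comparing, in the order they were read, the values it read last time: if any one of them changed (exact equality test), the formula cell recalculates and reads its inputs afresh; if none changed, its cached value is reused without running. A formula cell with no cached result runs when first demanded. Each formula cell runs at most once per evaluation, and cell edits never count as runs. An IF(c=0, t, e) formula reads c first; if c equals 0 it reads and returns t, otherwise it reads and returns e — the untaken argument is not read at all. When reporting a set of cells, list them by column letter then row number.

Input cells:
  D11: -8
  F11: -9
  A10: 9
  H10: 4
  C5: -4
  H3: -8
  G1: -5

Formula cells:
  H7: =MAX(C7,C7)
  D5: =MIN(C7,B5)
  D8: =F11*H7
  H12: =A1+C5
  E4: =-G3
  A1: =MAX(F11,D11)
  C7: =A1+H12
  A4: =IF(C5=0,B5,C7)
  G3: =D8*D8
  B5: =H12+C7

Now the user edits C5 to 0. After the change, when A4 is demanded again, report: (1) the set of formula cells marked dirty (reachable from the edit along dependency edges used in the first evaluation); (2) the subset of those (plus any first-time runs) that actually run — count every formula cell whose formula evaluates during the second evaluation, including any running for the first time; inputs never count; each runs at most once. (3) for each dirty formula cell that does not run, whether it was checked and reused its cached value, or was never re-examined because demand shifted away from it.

Dirty set: A4, C7, H12.
Run set: A4, B5, C7, H12 (4 run).
All dirty formula cells ended up running.
The important point: the flipped condition pulls in fresh nodes; B5 runs for the first time.

Initial pass — values computed on the first demand:
  A1 = MAX(-9, -8) = -8
  H12 = -8 + -4 = -12
  C7 = -8 + -12 = -20
  A4 = IF(C5=0: C5=-4 -> else branch C7) = -20

Second demand — change propagation:
  H12: re-runs because C5 -4->0; new result -8.
  C7: re-runs because H12 -12->-8; new result -16.
  B5: newly demanded (no cache) — executes and yields -24.
  A4: re-runs because C5 -4->0; C7 -20->-16; new result -24.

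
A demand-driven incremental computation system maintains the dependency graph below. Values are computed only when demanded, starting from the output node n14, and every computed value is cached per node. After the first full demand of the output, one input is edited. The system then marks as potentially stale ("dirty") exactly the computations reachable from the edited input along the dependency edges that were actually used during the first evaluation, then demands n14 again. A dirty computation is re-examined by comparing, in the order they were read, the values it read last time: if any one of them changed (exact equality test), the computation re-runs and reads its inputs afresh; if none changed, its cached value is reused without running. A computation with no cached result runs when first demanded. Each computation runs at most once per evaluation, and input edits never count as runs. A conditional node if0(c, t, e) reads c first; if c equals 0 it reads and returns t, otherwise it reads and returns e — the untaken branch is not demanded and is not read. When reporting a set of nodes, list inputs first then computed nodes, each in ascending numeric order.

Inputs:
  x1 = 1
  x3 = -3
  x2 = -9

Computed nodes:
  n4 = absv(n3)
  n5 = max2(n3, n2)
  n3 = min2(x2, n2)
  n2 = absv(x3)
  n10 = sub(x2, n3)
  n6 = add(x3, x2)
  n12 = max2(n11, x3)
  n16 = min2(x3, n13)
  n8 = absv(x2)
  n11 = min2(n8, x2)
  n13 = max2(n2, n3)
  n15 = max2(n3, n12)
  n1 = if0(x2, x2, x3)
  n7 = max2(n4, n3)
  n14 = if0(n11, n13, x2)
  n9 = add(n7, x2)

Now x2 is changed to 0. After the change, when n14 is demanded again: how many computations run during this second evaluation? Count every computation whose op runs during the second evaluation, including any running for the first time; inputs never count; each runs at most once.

Computations that run: n2, n3, n8, n11, n13, n14 — 6 in total.
Key observation: a condition flipped, so demand reaches new nodes — n2, n3, n13 run for the first time.

First evaluation (everything demanded from the output):
  n8 = absv(-9) = 9
  n11 = min2(9, -9) = -9
  n14 = if0(n11=-9 -> else branch x2) = -9

Propagation after the edit:
  n2: demanded for the first time — runs, produces 3.
  n3: demanded for the first time — runs, produces 0.
  n8: runs — x2 -9->0; result 0.
  n11: runs — n8 9->0; x2 -9->0; result 0.
  n13: demanded for the first time — runs, produces 3.
  n14: runs — n11 -9->0; x2 -9->0; result 3.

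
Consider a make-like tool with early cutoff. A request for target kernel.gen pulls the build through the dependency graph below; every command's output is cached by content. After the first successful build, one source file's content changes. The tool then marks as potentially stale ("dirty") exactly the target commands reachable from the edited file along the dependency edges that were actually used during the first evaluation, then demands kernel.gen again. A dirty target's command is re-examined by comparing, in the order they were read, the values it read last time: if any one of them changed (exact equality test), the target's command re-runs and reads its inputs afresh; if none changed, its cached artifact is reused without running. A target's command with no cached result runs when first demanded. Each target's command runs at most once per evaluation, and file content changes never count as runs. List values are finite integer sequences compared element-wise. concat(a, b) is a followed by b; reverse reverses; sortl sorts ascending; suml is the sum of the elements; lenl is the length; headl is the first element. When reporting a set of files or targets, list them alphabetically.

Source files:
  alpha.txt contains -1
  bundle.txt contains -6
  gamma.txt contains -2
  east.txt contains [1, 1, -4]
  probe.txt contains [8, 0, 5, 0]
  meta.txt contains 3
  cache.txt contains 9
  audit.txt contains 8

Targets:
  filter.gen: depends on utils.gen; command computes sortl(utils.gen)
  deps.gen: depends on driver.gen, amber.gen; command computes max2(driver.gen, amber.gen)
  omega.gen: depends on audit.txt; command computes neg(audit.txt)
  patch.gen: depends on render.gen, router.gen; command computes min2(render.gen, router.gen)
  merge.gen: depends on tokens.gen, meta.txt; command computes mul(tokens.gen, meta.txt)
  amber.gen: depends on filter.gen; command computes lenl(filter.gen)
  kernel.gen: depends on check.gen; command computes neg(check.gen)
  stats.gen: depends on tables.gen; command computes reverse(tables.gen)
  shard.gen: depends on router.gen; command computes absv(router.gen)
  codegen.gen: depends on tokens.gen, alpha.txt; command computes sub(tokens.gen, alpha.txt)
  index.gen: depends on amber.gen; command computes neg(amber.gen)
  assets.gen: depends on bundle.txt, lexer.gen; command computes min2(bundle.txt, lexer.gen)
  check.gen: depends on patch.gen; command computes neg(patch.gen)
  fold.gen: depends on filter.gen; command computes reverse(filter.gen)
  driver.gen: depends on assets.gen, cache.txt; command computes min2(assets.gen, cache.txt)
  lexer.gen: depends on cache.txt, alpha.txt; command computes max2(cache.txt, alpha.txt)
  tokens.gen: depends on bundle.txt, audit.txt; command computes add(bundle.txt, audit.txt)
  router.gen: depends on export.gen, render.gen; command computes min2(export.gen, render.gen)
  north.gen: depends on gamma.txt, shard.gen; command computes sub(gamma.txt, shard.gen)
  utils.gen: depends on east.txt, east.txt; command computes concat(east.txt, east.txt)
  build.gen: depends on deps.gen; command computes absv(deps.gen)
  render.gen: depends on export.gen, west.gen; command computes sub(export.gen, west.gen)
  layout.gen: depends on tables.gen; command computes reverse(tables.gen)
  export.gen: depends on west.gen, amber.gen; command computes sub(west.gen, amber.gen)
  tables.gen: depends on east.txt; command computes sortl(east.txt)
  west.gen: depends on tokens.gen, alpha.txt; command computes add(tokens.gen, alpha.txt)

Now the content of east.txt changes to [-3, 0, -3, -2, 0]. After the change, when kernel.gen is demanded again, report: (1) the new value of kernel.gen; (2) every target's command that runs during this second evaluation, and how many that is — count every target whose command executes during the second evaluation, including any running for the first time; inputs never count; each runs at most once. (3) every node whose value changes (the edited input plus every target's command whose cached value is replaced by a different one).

Demanding kernel.gen again yields -10.
9 target commands run: amber.gen, check.gen, export.gen, filter.gen, kernel.gen, patch.gen, render.gen, router.gen, utils.gen.
The nodes whose values change: amber.gen, check.gen, east.txt, export.gen, filter.gen, kernel.gen, patch.gen, render.gen, router.gen, utils.gen.

First demand of the output computes:
  tokens.gen = add(-6, 8) = 2
  utils.gen = concat([1, 1, -4], [1, 1, -4]) = [1, 1, -4, 1, 1, -4]
  filter.gen = sortl([1, 1, -4, 1, 1, -4]) = [-4, -4, 1, 1, 1, 1]
  amber.gen = lenl([-4, -4, 1, 1, 1, 1]) = 6
  west.gen = add(2, -1) = 1
  export.gen = sub(1, 6) = -5
  render.gen = sub(-5, 1) = -6
  router.gen = min2(-5, -6) = -6
  patch.gen = min2(-6, -6) = -6
  check.gen = neg(-6) = 6
  kernel.gen = neg(6) = -6

After the edit, cleaning proceeds:
  utils.gen: a read changed (east.txt [1, 1, -4]->[-3, 0, -3, -2, 0]; east.txt [1, 1, -4]->[-3, 0, -3, -2, 0]) — executes, giving [-3, 0, -3, -2, 0, -3, 0, -3, -2, 0].
  filter.gen: a read changed (utils.gen [1, 1, -4, 1, 1, -4]->[-3, 0, -3, -2, 0, -3, 0, -3, -2, 0]) — executes, giving [-3, -3, -3, -3, -2, -2, 0, 0, 0, 0].
  amber.gen: a read changed (filter.gen [-4, -4, 1, 1, 1, 1]->[-3, -3, -3, -3, -2, -2, 0, 0, 0, 0]) — executes, giving 10.
  export.gen: a read changed (amber.gen 6->10) — executes, giving -9.
  render.gen: a read changed (export.gen -5->-9) — executes, giving -10.
  router.gen: a read changed (export.gen -5->-9; render.gen -6->-10) — executes, giving -10.
  patch.gen: a read changed (render.gen -6->-10; router.gen -6->-10) — executes, giving -10.
  check.gen: a read changed (patch.gen -6->-10) — executes, giving 10.
  kernel.gen: a read changed (check.gen 6->10) — executes, giving -10.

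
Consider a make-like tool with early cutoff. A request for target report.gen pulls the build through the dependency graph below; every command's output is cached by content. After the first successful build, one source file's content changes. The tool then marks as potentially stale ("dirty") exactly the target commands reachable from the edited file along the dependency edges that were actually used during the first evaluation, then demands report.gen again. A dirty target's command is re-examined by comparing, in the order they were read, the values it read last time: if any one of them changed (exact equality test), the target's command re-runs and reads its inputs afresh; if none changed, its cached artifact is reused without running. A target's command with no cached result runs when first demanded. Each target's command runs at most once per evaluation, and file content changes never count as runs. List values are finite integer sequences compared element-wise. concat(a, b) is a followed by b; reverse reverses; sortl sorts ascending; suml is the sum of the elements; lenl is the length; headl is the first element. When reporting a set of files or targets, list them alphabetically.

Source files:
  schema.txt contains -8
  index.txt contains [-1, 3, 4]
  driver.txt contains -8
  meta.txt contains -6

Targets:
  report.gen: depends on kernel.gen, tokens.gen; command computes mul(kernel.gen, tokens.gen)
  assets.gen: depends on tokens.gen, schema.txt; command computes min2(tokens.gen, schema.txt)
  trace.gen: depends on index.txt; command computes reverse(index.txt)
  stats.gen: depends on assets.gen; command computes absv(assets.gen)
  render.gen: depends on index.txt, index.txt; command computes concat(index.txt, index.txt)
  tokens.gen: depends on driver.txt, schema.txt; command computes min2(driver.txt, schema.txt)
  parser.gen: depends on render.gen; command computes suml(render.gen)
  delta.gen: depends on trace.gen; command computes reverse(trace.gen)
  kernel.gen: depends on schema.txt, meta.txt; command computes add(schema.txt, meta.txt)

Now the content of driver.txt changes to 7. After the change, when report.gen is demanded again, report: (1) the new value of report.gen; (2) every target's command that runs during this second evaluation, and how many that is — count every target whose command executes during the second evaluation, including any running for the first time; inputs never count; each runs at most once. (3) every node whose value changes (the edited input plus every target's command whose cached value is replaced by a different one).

Demanding report.gen again yields 112.
1 target commands run: tokens.gen.
The nodes whose values change: driver.txt.
Note the absorption at tokens.gen: it re-runs yet its value is the same, leaving the output's value untouched.

First demand of the output computes:
  kernel.gen = add(-8, -6) = -14
  tokens.gen = min2(-8, -8) = -8
  report.gen = mul(-14, -8) = 112

After the edit, cleaning proceeds:
  tokens.gen: a read changed (driver.txt -8->7) — executes, giving -8 — identical to its old value.
  report.gen: dirty, but its reads are unchanged (kernel.gen unchanged, tokens.gen unchanged); cached 112 stands.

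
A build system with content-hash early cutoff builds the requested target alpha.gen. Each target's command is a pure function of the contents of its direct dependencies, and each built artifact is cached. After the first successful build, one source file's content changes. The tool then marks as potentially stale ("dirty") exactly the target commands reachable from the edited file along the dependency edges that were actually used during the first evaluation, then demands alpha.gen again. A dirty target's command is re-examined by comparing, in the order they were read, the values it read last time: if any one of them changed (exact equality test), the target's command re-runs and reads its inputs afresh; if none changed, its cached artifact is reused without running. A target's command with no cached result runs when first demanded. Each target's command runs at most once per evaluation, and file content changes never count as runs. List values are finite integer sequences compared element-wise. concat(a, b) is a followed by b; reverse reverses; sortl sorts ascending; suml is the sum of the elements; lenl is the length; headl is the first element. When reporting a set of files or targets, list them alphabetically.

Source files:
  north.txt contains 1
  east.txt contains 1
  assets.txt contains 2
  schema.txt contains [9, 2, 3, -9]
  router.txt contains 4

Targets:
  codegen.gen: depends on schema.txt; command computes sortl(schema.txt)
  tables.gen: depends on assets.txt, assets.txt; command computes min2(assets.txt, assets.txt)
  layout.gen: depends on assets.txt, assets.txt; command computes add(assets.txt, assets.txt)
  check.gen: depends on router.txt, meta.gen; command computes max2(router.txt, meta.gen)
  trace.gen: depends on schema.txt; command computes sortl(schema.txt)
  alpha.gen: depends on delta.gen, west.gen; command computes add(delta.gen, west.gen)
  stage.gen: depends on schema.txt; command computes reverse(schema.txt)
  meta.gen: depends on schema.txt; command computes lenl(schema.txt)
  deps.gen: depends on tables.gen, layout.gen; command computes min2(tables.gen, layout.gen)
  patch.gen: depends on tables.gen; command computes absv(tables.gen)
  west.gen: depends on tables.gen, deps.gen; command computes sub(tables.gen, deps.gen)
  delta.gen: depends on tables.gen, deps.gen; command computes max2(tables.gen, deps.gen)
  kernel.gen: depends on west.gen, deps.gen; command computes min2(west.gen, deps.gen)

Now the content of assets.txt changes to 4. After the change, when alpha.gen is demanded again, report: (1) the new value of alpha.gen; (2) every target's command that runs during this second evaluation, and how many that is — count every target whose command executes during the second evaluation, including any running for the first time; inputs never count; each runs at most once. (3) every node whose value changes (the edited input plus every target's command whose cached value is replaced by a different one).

New value of alpha.gen: 4.
Target commands that run: alpha.gen, delta.gen, deps.gen, layout.gen, tables.gen, west.gen — 6 in total.
Values that change: alpha.gen, assets.txt, delta.gen, deps.gen, layout.gen, tables.gen.

First evaluation (everything demanded from the output):
  layout.gen = add(2, 2) = 4
  tables.gen = min2(2, 2) = 2
  deps.gen = min2(2, 4) = 2
  delta.gen = max2(2, 2) = 2
  west.gen = sub(2, 2) = 0
  alpha.gen = add(2, 0) = 2

Propagation after the edit:
  layout.gen: runs — assets.txt 2->4; assets.txt 2->4; result 8.
  tables.gen: runs — assets.txt 2->4; assets.txt 2->4; result 4.
  deps.gen: runs — tables.gen 2->4; layout.gen 4->8; result 4.
  delta.gen: runs — tables.gen 2->4; deps.gen 2->4; result 4.
  west.gen: runs — tables.gen 2->4; deps.gen 2->4; result 0 (same value as before).
  alpha.gen: runs — delta.gen 2->4; result 4.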